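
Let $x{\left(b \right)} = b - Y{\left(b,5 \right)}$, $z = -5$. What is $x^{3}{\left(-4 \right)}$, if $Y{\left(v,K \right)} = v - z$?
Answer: $-125$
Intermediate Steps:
$Y{\left(v,K \right)} = 5 + v$ ($Y{\left(v,K \right)} = v - -5 = v + 5 = 5 + v$)
$x{\left(b \right)} = -5$ ($x{\left(b \right)} = b - \left(5 + b\right) = -5$)
$x^{3}{\left(-4 \right)} = \left(-5\right)^{3} = -125$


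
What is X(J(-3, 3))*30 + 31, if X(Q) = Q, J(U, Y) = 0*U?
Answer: 31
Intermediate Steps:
J(U, Y) = 0
X(J(-3, 3))*30 + 31 = 0*30 + 31 = 0 + 31 = 31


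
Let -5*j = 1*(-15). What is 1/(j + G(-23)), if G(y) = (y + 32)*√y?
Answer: 1/624 - I*√23/208 ≈ 0.0016026 - 0.023057*I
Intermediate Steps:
G(y) = √y*(32 + y) (G(y) = (32 + y)*√y = √y*(32 + y))
j = 3 (j = -(-15)/5 = -⅕*(-15) = 3)
1/(j + G(-23)) = 1/(3 + √(-23)*(32 - 23)) = 1/(3 + (I*√23)*9) = 1/(3 + 9*I*√23)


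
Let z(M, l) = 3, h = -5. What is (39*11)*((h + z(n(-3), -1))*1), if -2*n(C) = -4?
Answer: -858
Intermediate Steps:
n(C) = 2 (n(C) = -½*(-4) = 2)
(39*11)*((h + z(n(-3), -1))*1) = (39*11)*((-5 + 3)*1) = 429*(-2*1) = 429*(-2) = -858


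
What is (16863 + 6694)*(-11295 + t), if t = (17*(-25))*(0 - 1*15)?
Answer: -115900440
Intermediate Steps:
t = 6375 (t = -425*(0 - 15) = -425*(-15) = 6375)
(16863 + 6694)*(-11295 + t) = (16863 + 6694)*(-11295 + 6375) = 23557*(-4920) = -115900440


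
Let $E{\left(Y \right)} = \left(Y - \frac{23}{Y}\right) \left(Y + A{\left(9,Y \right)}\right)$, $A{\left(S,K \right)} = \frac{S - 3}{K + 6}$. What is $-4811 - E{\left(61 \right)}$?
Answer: $- \frac{34798471}{4087} \approx -8514.4$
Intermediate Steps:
$A{\left(S,K \right)} = \frac{-3 + S}{6 + K}$
$E{\left(Y \right)} = \left(Y - \frac{23}{Y}\right) \left(Y + \frac{6}{6 + Y}\right)$ ($E{\left(Y \right)} = \left(Y - \frac{23}{Y}\right) \left(Y + \frac{-3 + 9}{6 + Y}\right) = \left(Y - \frac{23}{Y}\right) \left(Y + \frac{1}{6 + Y} 6\right) = \left(Y - \frac{23}{Y}\right) \left(Y + \frac{6}{6 + Y}\right)$)
$-4811 - E{\left(61 \right)} = -4811 - \frac{-138 + 61^{4} - 8418 - 17 \cdot 61^{2} + 6 \cdot 61^{3}}{61 \left(6 + 61\right)} = -4811 - \frac{-138 + 13845841 - 8418 - 63257 + 6 \cdot 226981}{61 \cdot 67} = -4811 - \frac{1}{61} \cdot \frac{1}{67} \left(-138 + 13845841 - 8418 - 63257 + 1361886\right) = -4811 - \frac{1}{61} \cdot \frac{1}{67} \cdot 15135914 = -4811 - \frac{15135914}{4087} = - \frac{34798471}{4087}$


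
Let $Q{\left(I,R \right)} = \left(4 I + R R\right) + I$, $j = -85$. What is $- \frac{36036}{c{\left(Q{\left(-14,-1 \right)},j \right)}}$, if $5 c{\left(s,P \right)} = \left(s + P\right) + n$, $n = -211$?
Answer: $\frac{36036}{73} \approx 493.64$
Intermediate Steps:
$Q{\left(I,R \right)} = R^{2} + 5 I$ ($Q{\left(I,R \right)} = \left(4 I + R^{2}\right) + I = \left(R^{2} + 4 I\right) + I = R^{2} + 5 I$)
$c{\left(s,P \right)} = - \frac{211}{5} + \frac{P}{5} + \frac{s}{5}$ ($c{\left(s,P \right)} = \frac{\left(s + P\right) - 211}{5} = \frac{\left(P + s\right) - 211}{5} = \frac{-211 + P + s}{5} = - \frac{211}{5} + \frac{P}{5} + \frac{s}{5}$)
$- \frac{36036}{c{\left(Q{\left(-14,-1 \right)},j \right)}} = - \frac{36036}{- \frac{211}{5} + \frac{1}{5} \left(-85\right) + \frac{\left(-1\right)^{2} + 5 \left(-14\right)}{5}} = - \frac{36036}{- \frac{211}{5} - 17 + \frac{1 - 70}{5}} = - \frac{36036}{- \frac{211}{5} - 17 + \frac{1}{5} \left(-69\right)} = - \frac{36036}{- \frac{211}{5} - 17 - \frac{69}{5}} = - \frac{36036}{-73} = \left(-36036\right) \left(- \frac{1}{73}\right) = \frac{36036}{73}$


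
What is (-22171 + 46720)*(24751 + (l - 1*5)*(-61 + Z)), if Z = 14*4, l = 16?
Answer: 606262104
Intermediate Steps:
Z = 56
(-22171 + 46720)*(24751 + (l - 1*5)*(-61 + Z)) = (-22171 + 46720)*(24751 + (16 - 1*5)*(-61 + 56)) = 24549*(24751 + (16 - 5)*(-5)) = 24549*(24751 + 11*(-5)) = 24549*(24751 - 55) = 24549*24696 = 606262104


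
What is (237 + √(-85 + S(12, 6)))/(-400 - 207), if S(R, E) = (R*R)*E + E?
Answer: -237/607 - √785/607 ≈ -0.43660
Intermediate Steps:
S(R, E) = E + E*R² (S(R, E) = R²*E + E = E*R² + E = E + E*R²)
(237 + √(-85 + S(12, 6)))/(-400 - 207) = (237 + √(-85 + 6*(1 + 12²)))/(-400 - 207) = (237 + √(-85 + 6*(1 + 144)))/(-607) = (237 + √(-85 + 6*145))*(-1/607) = (237 + √(-85 + 870))*(-1/607) = (237 + √785)*(-1/607) = -237/607 - √785/607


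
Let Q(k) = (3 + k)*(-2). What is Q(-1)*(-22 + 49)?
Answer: -108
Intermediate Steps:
Q(k) = -6 - 2*k
Q(-1)*(-22 + 49) = (-6 - 2*(-1))*(-22 + 49) = (-6 + 2)*27 = -4*27 = -108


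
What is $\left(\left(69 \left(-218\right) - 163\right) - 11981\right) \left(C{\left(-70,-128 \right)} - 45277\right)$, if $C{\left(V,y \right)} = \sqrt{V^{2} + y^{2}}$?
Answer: $1230900522 - 54372 \sqrt{5321} \approx 1.2269 \cdot 10^{9}$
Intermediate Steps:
$\left(\left(69 \left(-218\right) - 163\right) - 11981\right) \left(C{\left(-70,-128 \right)} - 45277\right) = \left(\left(69 \left(-218\right) - 163\right) - 11981\right) \left(\sqrt{\left(-70\right)^{2} + \left(-128\right)^{2}} - 45277\right) = \left(\left(-15042 - 163\right) - 11981\right) \left(\sqrt{4900 + 16384} - 45277\right) = \left(-15205 - 11981\right) \left(\sqrt{21284} - 45277\right) = - 27186 \left(2 \sqrt{5321} - 45277\right) = - 27186 \left(-45277 + 2 \sqrt{5321}\right) = 1230900522 - 54372 \sqrt{5321}$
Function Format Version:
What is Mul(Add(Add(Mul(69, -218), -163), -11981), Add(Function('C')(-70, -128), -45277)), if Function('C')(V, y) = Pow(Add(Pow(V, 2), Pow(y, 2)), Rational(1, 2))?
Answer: Add(1230900522, Mul(-54372, Pow(5321, Rational(1, 2)))) ≈ 1.2269e+9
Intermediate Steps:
Mul(Add(Add(Mul(69, -218), -163), -11981), Add(Function('C')(-70, -128), -45277)) = Mul(Add(Add(Mul(69, -218), -163), -11981), Add(Pow(Add(Pow(-70, 2), Pow(-128, 2)), Rational(1, 2)), -45277)) = Mul(Add(Add(-15042, -163), -11981), Add(Pow(Add(4900, 16384), Rational(1, 2)), -45277)) = Mul(Add(-15205, -11981), Add(Pow(21284, Rational(1, 2)), -45277)) = Mul(-27186, Add(Mul(2, Pow(5321, Rational(1, 2))), -45277)) = Mul(-27186, Add(-45277, Mul(2, Pow(5321, Rational(1, 2))))) = Add(1230900522, Mul(-54372, Pow(5321, Rational(1, 2))))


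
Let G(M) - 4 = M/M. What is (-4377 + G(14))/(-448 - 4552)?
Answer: 1093/1250 ≈ 0.87440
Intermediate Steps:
G(M) = 5 (G(M) = 4 + M/M = 4 + 1 = 5)
(-4377 + G(14))/(-448 - 4552) = (-4377 + 5)/(-448 - 4552) = -4372/(-5000) = -4372*(-1/5000) = 1093/1250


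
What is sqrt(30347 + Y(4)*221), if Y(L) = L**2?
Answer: sqrt(33883) ≈ 184.07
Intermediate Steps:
sqrt(30347 + Y(4)*221) = sqrt(30347 + 4**2*221) = sqrt(30347 + 16*221) = sqrt(30347 + 3536) = sqrt(33883)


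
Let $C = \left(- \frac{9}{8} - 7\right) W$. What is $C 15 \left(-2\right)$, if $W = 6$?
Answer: $\frac{2925}{2} \approx 1462.5$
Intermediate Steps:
$C = - \frac{195}{4}$ ($C = \left(- \frac{9}{8} - 7\right) 6 = \left(- \frac{65}{8}\right) 6 = - \frac{195}{4} \approx -48.75$)
$C 15 \left(-2\right) = - \frac{195 \cdot 15 \left(-2\right)}{4} = \left(- \frac{195}{4}\right) \left(-30\right) = \frac{2925}{2}$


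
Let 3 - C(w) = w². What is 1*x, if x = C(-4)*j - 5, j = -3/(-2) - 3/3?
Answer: -23/2 ≈ -11.500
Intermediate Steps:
C(w) = 3 - w²
j = ½ (j = -3*(-½) - 3*⅓ = 3/2 - 1 = ½ ≈ 0.50000)
x = -23/2 (x = (3 - 1*(-4)²)*(½) - 5 = (3 - 1*16)*(½) - 5 = (3 - 16)*(½) - 5 = -13*½ - 5 = -13/2 - 5 = -23/2 ≈ -11.500)
1*x = 1*(-23/2) = -23/2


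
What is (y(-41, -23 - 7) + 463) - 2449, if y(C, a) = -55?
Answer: -2041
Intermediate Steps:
(y(-41, -23 - 7) + 463) - 2449 = (-55 + 463) - 2449 = 408 - 2449 = -2041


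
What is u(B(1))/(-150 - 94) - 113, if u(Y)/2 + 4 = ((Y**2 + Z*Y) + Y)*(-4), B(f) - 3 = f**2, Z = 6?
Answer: -6803/61 ≈ -111.52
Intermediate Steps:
B(f) = 3 + f**2
u(Y) = -8 - 56*Y - 8*Y**2 (u(Y) = -8 + 2*(((Y**2 + 6*Y) + Y)*(-4)) = -8 + 2*((Y**2 + 7*Y)*(-4)) = -8 + 2*(-28*Y - 4*Y**2) = -8 + (-56*Y - 8*Y**2) = -8 - 56*Y - 8*Y**2)
u(B(1))/(-150 - 94) - 113 = (-8 - 56*(3 + 1**2) - 8*(3 + 1**2)**2)/(-150 - 94) - 113 = (-8 - 56*(3 + 1) - 8*(3 + 1)**2)/(-244) - 113 = -(-8 - 56*4 - 8*4**2)/244 - 113 = -(-8 - 224 - 8*16)/244 - 113 = -(-8 - 224 - 128)/244 - 113 = -1/244*(-360) - 113 = 90/61 - 113 = -6803/61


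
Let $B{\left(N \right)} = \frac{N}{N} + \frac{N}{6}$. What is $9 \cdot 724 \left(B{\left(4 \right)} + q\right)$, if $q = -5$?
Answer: $-21720$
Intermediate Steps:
$B{\left(N \right)} = 1 + \frac{N}{6}$ ($B{\left(N \right)} = 1 + N \frac{1}{6} = 1 + \frac{N}{6}$)
$9 \cdot 724 \left(B{\left(4 \right)} + q\right) = 9 \cdot 724 \left(\left(1 + \frac{1}{6} \cdot 4\right) - 5\right) = 9 \cdot 724 \left(\left(1 + \frac{2}{3}\right) - 5\right) = 9 \cdot 724 \left(\frac{5}{3} - 5\right) = 9 \cdot 724 \left(- \frac{10}{3}\right) = 9 \left(- \frac{7240}{3}\right) = -21720$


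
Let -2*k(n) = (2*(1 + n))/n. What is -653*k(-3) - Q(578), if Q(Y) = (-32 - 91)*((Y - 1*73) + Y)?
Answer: 400933/3 ≈ 1.3364e+5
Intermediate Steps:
k(n) = -(2 + 2*n)/(2*n) (k(n) = -2*(1 + n)/(2*n) = -(2 + 2*n)/(2*n))
Q(Y) = 8979 - 246*Y (Q(Y) = -123*((Y - 73) + Y) = -123*((-73 + Y) + Y) = -123*(-73 + 2*Y) = 8979 - 246*Y)
-653*k(-3) - Q(578) = -653*(-1 - 1*(-3))/(-3) - (8979 - 246*578) = -(-653)*(-1 + 3)/3 - (8979 - 142188) = -(-653)*2/3 - 1*(-133209) = -653*(-2/3) + 133209 = 1306/3 + 133209 = 400933/3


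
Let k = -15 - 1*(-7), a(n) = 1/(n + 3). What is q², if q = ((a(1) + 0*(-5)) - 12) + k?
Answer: 6241/16 ≈ 390.06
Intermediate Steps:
a(n) = 1/(3 + n)
k = -8 (k = -15 + 7 = -8)
q = -79/4 (q = ((1/(3 + 1) + 0*(-5)) - 12) - 8 = ((1/4 + 0) - 12) - 8 = ((¼ + 0) - 12) - 8 = (¼ - 12) - 8 = -47/4 - 8 = -79/4 ≈ -19.750)
q² = (-79/4)² = 6241/16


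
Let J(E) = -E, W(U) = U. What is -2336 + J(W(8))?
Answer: -2344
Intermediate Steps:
-2336 + J(W(8)) = -2336 - 1*8 = -2336 - 8 = -2344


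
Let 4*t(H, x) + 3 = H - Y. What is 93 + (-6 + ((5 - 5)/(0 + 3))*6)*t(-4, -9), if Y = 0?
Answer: 207/2 ≈ 103.50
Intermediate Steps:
t(H, x) = -3/4 + H/4 (t(H, x) = -3/4 + (H - 1*0)/4 = -3/4 + (H + 0)/4 = -3/4 + H/4)
93 + (-6 + ((5 - 5)/(0 + 3))*6)*t(-4, -9) = 93 + (-6 + ((5 - 5)/(0 + 3))*6)*(-3/4 + (1/4)*(-4)) = 93 + (-6 + (0/3)*6)*(-3/4 - 1) = 93 + (-6 + (0*(1/3))*6)*(-7/4) = 93 + (-6 + 0*6)*(-7/4) = 93 + (-6 + 0)*(-7/4) = 93 - 6*(-7/4) = 93 + 21/2 = 207/2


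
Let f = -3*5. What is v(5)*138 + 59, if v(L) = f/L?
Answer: -355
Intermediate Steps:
f = -15
v(L) = -15/L
v(5)*138 + 59 = -15/5*138 + 59 = -15*⅕*138 + 59 = -3*138 + 59 = -414 + 59 = -355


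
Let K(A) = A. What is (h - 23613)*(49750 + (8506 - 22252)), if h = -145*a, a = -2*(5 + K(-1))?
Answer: -808397812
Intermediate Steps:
a = -8 (a = -2*(5 - 1) = -2*4 = -8)
h = 1160 (h = -145*(-8) = 1160)
(h - 23613)*(49750 + (8506 - 22252)) = (1160 - 23613)*(49750 + (8506 - 22252)) = -22453*(49750 - 13746) = -22453*36004 = -808397812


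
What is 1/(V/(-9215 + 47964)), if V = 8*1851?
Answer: 38749/14808 ≈ 2.6168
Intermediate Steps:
V = 14808
1/(V/(-9215 + 47964)) = 1/(14808/(-9215 + 47964)) = 1/(14808/38749) = 38749/14808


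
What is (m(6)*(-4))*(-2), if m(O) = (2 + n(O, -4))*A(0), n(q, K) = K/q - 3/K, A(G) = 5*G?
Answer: 0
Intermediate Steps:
n(q, K) = -3/K + K/q
m(O) = 0 (m(O) = (2 + (-3/(-4) - 4/O))*(5*0) = (2 + (-3*(-1/4) - 4/O))*0 = (2 + (3/4 - 4/O))*0 = (11/4 - 4/O)*0 = 0)
(m(6)*(-4))*(-2) = (0*(-4))*(-2) = 0*(-2) = 0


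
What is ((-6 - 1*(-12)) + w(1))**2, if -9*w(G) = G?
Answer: 2809/81 ≈ 34.679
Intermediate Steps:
w(G) = -G/9
((-6 - 1*(-12)) + w(1))**2 = ((-6 - 1*(-12)) - 1/9*1)**2 = ((-6 + 12) - 1/9)**2 = (6 - 1/9)**2 = (53/9)**2 = 2809/81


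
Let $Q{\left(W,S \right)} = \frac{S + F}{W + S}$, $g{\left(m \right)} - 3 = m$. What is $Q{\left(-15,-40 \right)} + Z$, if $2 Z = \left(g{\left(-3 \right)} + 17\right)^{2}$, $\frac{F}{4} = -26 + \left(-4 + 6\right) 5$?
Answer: $\frac{16103}{110} \approx 146.39$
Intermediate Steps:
$g{\left(m \right)} = 3 + m$
$F = -64$ ($F = 4 \left(-26 + \left(-4 + 6\right) 5\right) = 4 \left(-26 + 2 \cdot 5\right) = 4 \left(-26 + 10\right) = 4 \left(-16\right) = -64$)
$Z = \frac{289}{2}$ ($Z = \frac{\left(\left(3 - 3\right) + 17\right)^{2}}{2} = \frac{\left(0 + 17\right)^{2}}{2} = \frac{17^{2}}{2} = \frac{1}{2} \cdot 289 = \frac{289}{2} \approx 144.5$)
$Q{\left(W,S \right)} = \frac{-64 + S}{S + W}$ ($Q{\left(W,S \right)} = \frac{S - 64}{W + S} = \frac{-64 + S}{S + W}$)
$Q{\left(-15,-40 \right)} + Z = \frac{-64 - 40}{-40 - 15} + \frac{289}{2} = \frac{1}{-55} \left(-104\right) + \frac{289}{2} = \left(- \frac{1}{55}\right) \left(-104\right) + \frac{289}{2} = \frac{104}{55} + \frac{289}{2} = \frac{16103}{110}$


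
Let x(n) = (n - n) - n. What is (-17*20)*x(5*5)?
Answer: 8500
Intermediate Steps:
x(n) = -n (x(n) = 0 - n = -n)
(-17*20)*x(5*5) = (-17*20)*(-5*5) = -(-340)*25 = -340*(-25) = 8500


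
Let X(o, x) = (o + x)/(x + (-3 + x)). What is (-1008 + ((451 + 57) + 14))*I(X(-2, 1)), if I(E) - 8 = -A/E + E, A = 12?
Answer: 1458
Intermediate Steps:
X(o, x) = (o + x)/(-3 + 2*x)
I(E) = 8 + E - 12/E (I(E) = 8 + (-12/E + E) = 8 + (E - 12/E) = 8 + E - 12/E)
(-1008 + ((451 + 57) + 14))*I(X(-2, 1)) = (-1008 + ((451 + 57) + 14))*(8 + (-2 + 1)/(-3 + 2*1) - 12*(-3 + 2*1)/(-2 + 1)) = (-1008 + (508 + 14))*(8 - 1/(-3 + 2) - 12/1) = (-1008 + 522)*(8 - 1/(-1) - 12/1) = -486*(8 - 1*(-1) - 12/((-1*(-1)))) = -486*(8 + 1 - 12/1) = -486*(8 + 1 - 12*1) = -486*(8 + 1 - 12) = -486*(-3) = 1458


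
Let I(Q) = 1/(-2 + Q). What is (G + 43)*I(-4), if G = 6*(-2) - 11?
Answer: -10/3 ≈ -3.3333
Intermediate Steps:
G = -23 (G = -12 - 11 = -23)
(G + 43)*I(-4) = (-23 + 43)/(-2 - 4) = 20/(-6) = 20*(-1/6) = -10/3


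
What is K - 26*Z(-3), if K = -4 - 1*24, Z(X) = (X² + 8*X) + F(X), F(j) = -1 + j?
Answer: 466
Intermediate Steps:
Z(X) = -1 + X² + 9*X (Z(X) = (X² + 8*X) + (-1 + X) = -1 + X² + 9*X)
K = -28 (K = -4 - 24 = -28)
K - 26*Z(-3) = -28 - 26*(-1 + (-3)² + 9*(-3)) = -28 - 26*(-1 + 9 - 27) = -28 - 26*(-19) = -28 + 494 = 466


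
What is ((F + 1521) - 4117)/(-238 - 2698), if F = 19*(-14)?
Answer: 1431/1468 ≈ 0.97480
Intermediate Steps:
F = -266
((F + 1521) - 4117)/(-238 - 2698) = ((-266 + 1521) - 4117)/(-238 - 2698) = (1255 - 4117)/(-2936) = -2862*(-1/2936) = 1431/1468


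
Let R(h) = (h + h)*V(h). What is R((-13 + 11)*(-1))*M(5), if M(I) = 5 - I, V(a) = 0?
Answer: 0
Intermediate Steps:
R(h) = 0 (R(h) = (h + h)*0 = (2*h)*0 = 0)
R((-13 + 11)*(-1))*M(5) = 0*(5 - 1*5) = 0*(5 - 5) = 0*0 = 0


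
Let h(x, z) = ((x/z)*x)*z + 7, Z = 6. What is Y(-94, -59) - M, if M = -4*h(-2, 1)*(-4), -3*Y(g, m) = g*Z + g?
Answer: 130/3 ≈ 43.333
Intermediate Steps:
Y(g, m) = -7*g/3 (Y(g, m) = -(g*6 + g)/3 = -(6*g + g)/3 = -7*g/3)
h(x, z) = 7 + x**2 (h(x, z) = (x**2/z)*z + 7 = x**2 + 7 = 7 + x**2)
M = 176 (M = -4*(7 + (-2)**2)*(-4) = -4*(7 + 4)*(-4) = -4*11*(-4) = -44*(-4) = 176)
Y(-94, -59) - M = -7/3*(-94) - 1*176 = 658/3 - 176 = 130/3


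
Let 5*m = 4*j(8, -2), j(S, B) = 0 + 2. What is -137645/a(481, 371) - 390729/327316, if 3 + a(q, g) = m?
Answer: 225264318997/2291212 ≈ 98317.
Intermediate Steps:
j(S, B) = 2
m = 8/5 (m = (4*2)/5 = (⅕)*8 = 8/5 ≈ 1.6000)
a(q, g) = -7/5 (a(q, g) = -3 + 8/5 = -7/5)
-137645/a(481, 371) - 390729/327316 = -137645/(-7/5) - 390729/327316 = -137645*(-5/7) - 390729*1/327316 = 688225/7 - 390729/327316 = 225264318997/2291212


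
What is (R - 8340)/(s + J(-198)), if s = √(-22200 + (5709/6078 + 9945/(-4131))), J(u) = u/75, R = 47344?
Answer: -502919247600/108468389291 - 10447500*I*√7381516501302/108468389291 ≈ -4.6366 - 261.69*I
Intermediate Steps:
J(u) = u/75 (J(u) = u*(1/75) = u/75)
s = I*√7381516501302/18234 (s = √(-22200 + (5709*(1/6078) + 9945*(-1/4131))) = √(-22200 + (1903/2026 - 65/27)) = √(-22200 - 80309/54702) = √(-1214464709/54702) = I*√7381516501302/18234 ≈ 149.0*I)
(R - 8340)/(s + J(-198)) = (47344 - 8340)/(I*√7381516501302/18234 + (1/75)*(-198)) = 39004/(I*√7381516501302/18234 - 66/25) = 39004/(-66/25 + I*√7381516501302/18234)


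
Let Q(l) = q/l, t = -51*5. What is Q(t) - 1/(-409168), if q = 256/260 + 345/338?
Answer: -693119701/88165474800 ≈ -0.0078616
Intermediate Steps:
q = 3389/1690 (q = 256*(1/260) + 345*(1/338) = 64/65 + 345/338 = 3389/1690 ≈ 2.0053)
t = -255
Q(l) = 3389/(1690*l)
Q(t) - 1/(-409168) = (3389/1690)/(-255) - 1/(-409168) = (3389/1690)*(-1/255) - 1*(-1/409168) = -3389/430950 + 1/409168 = -693119701/88165474800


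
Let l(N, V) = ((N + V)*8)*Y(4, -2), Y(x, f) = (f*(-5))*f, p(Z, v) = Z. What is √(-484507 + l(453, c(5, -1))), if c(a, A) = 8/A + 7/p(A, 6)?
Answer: I*√554587 ≈ 744.71*I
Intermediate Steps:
c(a, A) = 15/A (c(a, A) = 8/A + 7/A = 15/A)
Y(x, f) = -5*f² (Y(x, f) = (-5*f)*f = -5*f²)
l(N, V) = -160*N - 160*V (l(N, V) = ((N + V)*8)*(-5*(-2)²) = (8*N + 8*V)*(-5*4) = (8*N + 8*V)*(-20) = -160*N - 160*V)
√(-484507 + l(453, c(5, -1))) = √(-484507 + (-160*453 - 2400/(-1))) = √(-484507 + (-72480 - 2400*(-1))) = √(-484507 + (-72480 - 160*(-15))) = √(-484507 + (-72480 + 2400)) = √(-484507 - 70080) = √(-554587) = I*√554587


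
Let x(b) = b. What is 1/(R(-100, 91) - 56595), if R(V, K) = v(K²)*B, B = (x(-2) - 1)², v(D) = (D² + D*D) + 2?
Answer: 1/1234292721 ≈ 8.1018e-10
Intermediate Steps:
v(D) = 2 + 2*D² (v(D) = (D² + D²) + 2 = 2*D² + 2 = 2 + 2*D²)
B = 9 (B = (-2 - 1)² = (-3)² = 9)
R(V, K) = 18 + 18*K⁴ (R(V, K) = (2 + 2*(K²)²)*9 = (2 + 2*K⁴)*9 = 18 + 18*K⁴)
1/(R(-100, 91) - 56595) = 1/((18 + 18*91⁴) - 56595) = 1/((18 + 18*68574961) - 56595) = 1/((18 + 1234349298) - 56595) = 1/(1234349316 - 56595) = 1/1234292721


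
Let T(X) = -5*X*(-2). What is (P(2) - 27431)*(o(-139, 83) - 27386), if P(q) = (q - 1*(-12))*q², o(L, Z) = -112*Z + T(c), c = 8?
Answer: 1001979750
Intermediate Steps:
T(X) = 10*X
o(L, Z) = 80 - 112*Z (o(L, Z) = -112*Z + 10*8 = -112*Z + 80 = 80 - 112*Z)
P(q) = q²*(12 + q) (P(q) = (q + 12)*q² = (12 + q)*q² = q²*(12 + q))
(P(2) - 27431)*(o(-139, 83) - 27386) = (2²*(12 + 2) - 27431)*((80 - 112*83) - 27386) = (4*14 - 27431)*((80 - 9296) - 27386) = (56 - 27431)*(-9216 - 27386) = -27375*(-36602) = 1001979750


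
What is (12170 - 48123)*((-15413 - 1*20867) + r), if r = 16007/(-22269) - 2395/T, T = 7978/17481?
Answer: 265262821341524333/177662082 ≈ 1.4931e+9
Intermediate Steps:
T = 7978/17481 (T = 7978*(1/17481) = 7978/17481 ≈ 0.45638)
r = -932463815501/177662082 (r = 16007/(-22269) - 2395/7978/17481 = 16007*(-1/22269) - 2395*17481/7978 = -16007/22269 - 41866995/7978 = -932463815501/177662082 ≈ -5248.5)
(12170 - 48123)*((-15413 - 1*20867) + r) = (12170 - 48123)*((-15413 - 1*20867) - 932463815501/177662082) = -35953*((-15413 - 20867) - 932463815501/177662082) = -35953*(-36280 - 932463815501/177662082) = -35953*(-7378044150461/177662082) = 265262821341524333/177662082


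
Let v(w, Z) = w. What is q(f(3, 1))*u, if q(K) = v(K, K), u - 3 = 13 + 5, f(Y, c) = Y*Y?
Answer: 189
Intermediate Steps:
f(Y, c) = Y²
u = 21 (u = 3 + (13 + 5) = 3 + 18 = 21)
q(K) = K
q(f(3, 1))*u = 3²*21 = 9*21 = 189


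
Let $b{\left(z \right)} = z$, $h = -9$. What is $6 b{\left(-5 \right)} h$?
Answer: $270$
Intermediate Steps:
$6 b{\left(-5 \right)} h = 6 \left(-5\right) \left(-9\right) = \left(-30\right) \left(-9\right) = 270$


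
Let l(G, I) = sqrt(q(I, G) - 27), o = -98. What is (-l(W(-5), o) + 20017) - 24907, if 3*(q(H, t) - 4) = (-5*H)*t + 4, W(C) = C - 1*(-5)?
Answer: -4890 - I*sqrt(195)/3 ≈ -4890.0 - 4.6547*I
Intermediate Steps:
W(C) = 5 + C (W(C) = C + 5 = 5 + C)
q(H, t) = 16/3 - 5*H*t/3 (q(H, t) = 4 + ((-5*H)*t + 4)/3 = 4 + (-5*H*t + 4)/3 = 4 + (4 - 5*H*t)/3 = 4 + (4/3 - 5*H*t/3) = 16/3 - 5*H*t/3)
l(G, I) = sqrt(-65/3 - 5*G*I/3) (l(G, I) = sqrt((16/3 - 5*I*G/3) - 27) = sqrt((16/3 - 5*G*I/3) - 27) = sqrt(-65/3 - 5*G*I/3))
(-l(W(-5), o) + 20017) - 24907 = (-sqrt(-195 - 15*(5 - 5)*(-98))/3 + 20017) - 24907 = (-sqrt(-195 - 15*0*(-98))/3 + 20017) - 24907 = (-sqrt(-195 + 0)/3 + 20017) - 24907 = (-sqrt(-195)/3 + 20017) - 24907 = (-I*sqrt(195)/3 + 20017) - 24907 = (20017 - I*sqrt(195)/3) - 24907 = -4890 - I*sqrt(195)/3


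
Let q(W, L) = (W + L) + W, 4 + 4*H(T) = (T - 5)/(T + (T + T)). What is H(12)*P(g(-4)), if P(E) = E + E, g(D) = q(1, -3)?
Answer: 137/72 ≈ 1.9028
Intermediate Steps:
H(T) = -1 + (-5 + T)/(12*T) (H(T) = -1 + ((T - 5)/(T + (T + T)))/4 = -1 + ((-5 + T)/(T + 2*T))/4 = -1 + ((-5 + T)/((3*T)))/4 = -1 + ((-5 + T)*(1/(3*T)))/4 = -1 + ((-5 + T)/(3*T))/4 = -1 + (-5 + T)/(12*T))
q(W, L) = L + 2*W (q(W, L) = (L + W) + W = L + 2*W)
g(D) = -1 (g(D) = -3 + 2*1 = -3 + 2 = -1)
P(E) = 2*E
H(12)*P(g(-4)) = ((1/12)*(-5 - 11*12)/12)*(2*(-1)) = ((1/12)*(1/12)*(-5 - 132))*(-2) = ((1/12)*(1/12)*(-137))*(-2) = -137/144*(-2) = 137/72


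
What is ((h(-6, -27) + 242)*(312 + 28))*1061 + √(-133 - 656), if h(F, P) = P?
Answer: 77559100 + I*√789 ≈ 7.7559e+7 + 28.089*I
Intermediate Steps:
((h(-6, -27) + 242)*(312 + 28))*1061 + √(-133 - 656) = ((-27 + 242)*(312 + 28))*1061 + √(-133 - 656) = (215*340)*1061 + √(-789) = 73100*1061 + I*√789 = 77559100 + I*√789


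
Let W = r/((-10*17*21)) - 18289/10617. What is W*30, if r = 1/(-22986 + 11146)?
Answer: -257684690861/4986309440 ≈ -51.678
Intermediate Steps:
r = -1/11840 (r = 1/(-11840) = -1/11840 ≈ -8.4459e-5)
W = -257684690861/149589283200 (W = -1/(11840*(-10*17*21)) - 18289/10617 = -1/(11840*((-170*21))) - 18289*1/10617 = -1/11840/(-3570) - 18289/10617 = -1/11840*(-1/3570) - 18289/10617 = 1/42268800 - 18289/10617 = -257684690861/149589283200 ≈ -1.7226)
W*30 = -257684690861/149589283200*30 = -257684690861/4986309440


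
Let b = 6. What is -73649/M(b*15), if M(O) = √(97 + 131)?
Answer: -73649*√57/114 ≈ -4877.5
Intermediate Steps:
M(O) = 2*√57 (M(O) = √228 = 2*√57)
-73649/M(b*15) = -73649*√57/114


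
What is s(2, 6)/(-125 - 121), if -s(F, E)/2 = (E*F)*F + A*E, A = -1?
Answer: 6/41 ≈ 0.14634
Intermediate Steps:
s(F, E) = 2*E - 2*E*F² (s(F, E) = -2*((E*F)*F - E) = -2*(E*F² - E) = -2*(-E + E*F²) = 2*E - 2*E*F²)
s(2, 6)/(-125 - 121) = (2*6*(1 - 1*2²))/(-125 - 121) = (2*6*(1 - 1*4))/(-246) = (2*6*(1 - 4))*(-1/246) = (2*6*(-3))*(-1/246) = -36*(-1/246) = 6/41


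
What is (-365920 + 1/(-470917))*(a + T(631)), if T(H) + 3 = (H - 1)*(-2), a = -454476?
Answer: 78532009595700699/470917 ≈ 1.6676e+11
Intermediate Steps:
T(H) = -1 - 2*H (T(H) = -3 + (H - 1)*(-2) = -3 + (-1 + H)*(-2) = -3 + (2 - 2*H) = -1 - 2*H)
(-365920 + 1/(-470917))*(a + T(631)) = (-365920 + 1/(-470917))*(-454476 + (-1 - 2*631)) = (-365920 - 1/470917)*(-454476 + (-1 - 1262)) = -172317948641*(-454476 - 1263)/470917 = -172317948641/470917*(-455739) = 78532009595700699/470917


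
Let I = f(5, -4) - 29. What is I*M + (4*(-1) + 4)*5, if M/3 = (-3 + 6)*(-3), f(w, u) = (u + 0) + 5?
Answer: 756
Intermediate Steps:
f(w, u) = 5 + u (f(w, u) = u + 5 = 5 + u)
I = -28 (I = (5 - 4) - 29 = 1 - 29 = -28)
M = -27 (M = 3*((-3 + 6)*(-3)) = 3*(3*(-3)) = 3*(-9) = -27)
I*M + (4*(-1) + 4)*5 = -28*(-27) + (4*(-1) + 4)*5 = 756 + (-4 + 4)*5 = 756 + 0*5 = 756 + 0 = 756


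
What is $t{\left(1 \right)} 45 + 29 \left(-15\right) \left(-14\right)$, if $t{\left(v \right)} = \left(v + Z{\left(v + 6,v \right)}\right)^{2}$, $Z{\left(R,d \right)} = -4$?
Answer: $6495$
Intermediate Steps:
$t{\left(v \right)} = \left(-4 + v\right)^{2}$ ($t{\left(v \right)} = \left(v - 4\right)^{2} = \left(-4 + v\right)^{2}$)
$t{\left(1 \right)} 45 + 29 \left(-15\right) \left(-14\right) = \left(-4 + 1\right)^{2} \cdot 45 + 29 \left(-15\right) \left(-14\right) = \left(-3\right)^{2} \cdot 45 - -6090 = 9 \cdot 45 + 6090 = 405 + 6090 = 6495$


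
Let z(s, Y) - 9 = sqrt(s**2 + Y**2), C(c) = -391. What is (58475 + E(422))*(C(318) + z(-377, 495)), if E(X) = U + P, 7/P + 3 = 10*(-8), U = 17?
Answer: -1854544678/83 + 4854829*sqrt(387154)/83 ≈ 1.4051e+7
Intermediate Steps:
P = -7/83 (P = 7/(-3 + 10*(-8)) = 7/(-3 - 80) = 7/(-83) = 7*(-1/83) = -7/83 ≈ -0.084337)
E(X) = 1404/83 (E(X) = 17 - 7/83 = 1404/83)
z(s, Y) = 9 + sqrt(Y**2 + s**2) (z(s, Y) = 9 + sqrt(s**2 + Y**2) = 9 + sqrt(Y**2 + s**2))
(58475 + E(422))*(C(318) + z(-377, 495)) = (58475 + 1404/83)*(-391 + (9 + sqrt(495**2 + (-377)**2))) = 4854829*(-391 + (9 + sqrt(245025 + 142129)))/83 = 4854829*(-391 + (9 + sqrt(387154)))/83 = 4854829*(-382 + sqrt(387154))/83 = -1854544678/83 + 4854829*sqrt(387154)/83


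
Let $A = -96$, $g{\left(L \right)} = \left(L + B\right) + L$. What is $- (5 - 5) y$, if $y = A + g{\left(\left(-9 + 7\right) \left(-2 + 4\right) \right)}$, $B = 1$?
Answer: $0$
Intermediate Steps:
$g{\left(L \right)} = 1 + 2 L$ ($g{\left(L \right)} = \left(L + 1\right) + L = \left(1 + L\right) + L = 1 + 2 L$)
$y = -103$ ($y = -96 + \left(1 + 2 \left(-9 + 7\right) \left(-2 + 4\right)\right) = -96 + \left(1 + 2 \left(\left(-2\right) 2\right)\right) = -96 + \left(1 + 2 \left(-4\right)\right) = -96 + \left(1 - 8\right) = -96 - 7 = -103$)
$- (5 - 5) y = - (5 - 5) \left(-103\right) = \left(-1\right) 0 \left(-103\right) = 0 \left(-103\right) = 0$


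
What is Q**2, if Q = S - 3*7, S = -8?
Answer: 841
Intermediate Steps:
Q = -29 (Q = -8 - 3*7 = -8 - 21 = -29)
Q**2 = (-29)**2 = 841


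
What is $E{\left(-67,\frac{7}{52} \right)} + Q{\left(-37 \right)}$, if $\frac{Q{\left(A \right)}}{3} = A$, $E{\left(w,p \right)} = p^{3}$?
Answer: $- \frac{15607145}{140608} \approx -111.0$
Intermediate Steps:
$Q{\left(A \right)} = 3 A$
$E{\left(-67,\frac{7}{52} \right)} + Q{\left(-37 \right)} = \left(\frac{7}{52}\right)^{3} + 3 \left(-37\right) = \left(7 \cdot \frac{1}{52}\right)^{3} - 111 = \left(\frac{7}{52}\right)^{3} - 111 = \frac{343}{140608} - 111 = - \frac{15607145}{140608}$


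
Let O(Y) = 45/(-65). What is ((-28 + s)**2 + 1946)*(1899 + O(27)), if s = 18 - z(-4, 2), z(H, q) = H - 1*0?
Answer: 48911796/13 ≈ 3.7624e+6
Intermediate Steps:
O(Y) = -9/13 (O(Y) = 45*(-1/65) = -9/13)
z(H, q) = H (z(H, q) = H + 0 = H)
s = 22 (s = 18 - 1*(-4) = 18 + 4 = 22)
((-28 + s)**2 + 1946)*(1899 + O(27)) = ((-28 + 22)**2 + 1946)*(1899 - 9/13) = ((-6)**2 + 1946)*(24678/13) = (36 + 1946)*(24678/13) = 1982*(24678/13) = 48911796/13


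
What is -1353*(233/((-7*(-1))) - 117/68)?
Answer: -20328825/476 ≈ -42708.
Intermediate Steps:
-1353*(233/((-7*(-1))) - 117/68) = -1353*(233/7 - 117*1/68) = -1353*(233*(⅐) - 117/68) = -1353*(233/7 - 117/68) = -1353*15025/476 = -20328825/476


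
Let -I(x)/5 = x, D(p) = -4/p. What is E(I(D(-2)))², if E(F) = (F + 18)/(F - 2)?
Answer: 4/9 ≈ 0.44444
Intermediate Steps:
I(x) = -5*x
E(F) = (18 + F)/(-2 + F)
E(I(D(-2)))² = ((18 - (-20)/(-2))/(-2 - (-20)/(-2)))² = ((18 - (-20)*(-1)/2)/(-2 - (-20)*(-1)/2))² = ((18 - 5*2)/(-2 - 5*2))² = ((18 - 10)/(-2 - 10))² = (8/(-12))² = (-1/12*8)² = (-⅔)² = 4/9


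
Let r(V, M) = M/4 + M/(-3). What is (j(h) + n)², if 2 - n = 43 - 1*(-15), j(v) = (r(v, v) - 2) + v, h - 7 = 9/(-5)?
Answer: 2550409/900 ≈ 2833.8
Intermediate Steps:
r(V, M) = -M/12 (r(V, M) = M*(¼) + M*(-⅓) = M/4 - M/3 = -M/12)
h = 26/5 (h = 7 + 9/(-5) = 7 + 9*(-⅕) = 7 - 9/5 = 26/5 ≈ 5.2000)
j(v) = -2 + 11*v/12 (j(v) = (-v/12 - 2) + v = (-2 - v/12) + v = -2 + 11*v/12)
n = -56 (n = 2 - (43 - 1*(-15)) = 2 - (43 + 15) = 2 - 1*58 = 2 - 58 = -56)
(j(h) + n)² = ((-2 + (11/12)*(26/5)) - 56)² = ((-2 + 143/30) - 56)² = (83/30 - 56)² = (-1597/30)² = 2550409/900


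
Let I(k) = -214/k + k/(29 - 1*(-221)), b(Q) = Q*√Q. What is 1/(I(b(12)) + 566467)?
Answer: 3823652250000/2165972818933228751 + 19414500*√3/2165972818933228751 ≈ 1.7653e-6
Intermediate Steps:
b(Q) = Q^(3/2)
I(k) = -214/k + k/250 (I(k) = -214/k + k/(29 + 221) = -214/k + k/250)
1/(I(b(12)) + 566467) = 1/((-214*√3/72 + 12^(3/2)/250) + 566467) = 1/((-214*√3/72 + (24*√3)/250) + 566467) = 1/((-107*√3/36 + 12*√3/125) + 566467) = 1/(-12943*√3/4500 + 566467) = 1/(566467 - 12943*√3/4500)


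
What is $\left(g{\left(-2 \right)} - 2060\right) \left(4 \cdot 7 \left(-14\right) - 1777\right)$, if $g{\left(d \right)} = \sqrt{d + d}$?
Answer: $4468140 - 4338 i \approx 4.4681 \cdot 10^{6} - 4338.0 i$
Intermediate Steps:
$g{\left(d \right)} = \sqrt{2} \sqrt{d}$ ($g{\left(d \right)} = \sqrt{2 d} = \sqrt{2} \sqrt{d}$)
$\left(g{\left(-2 \right)} - 2060\right) \left(4 \cdot 7 \left(-14\right) - 1777\right) = \left(\sqrt{2} \sqrt{-2} - 2060\right) \left(4 \cdot 7 \left(-14\right) - 1777\right) = \left(\sqrt{2} i \sqrt{2} - 2060\right) \left(28 \left(-14\right) - 1777\right) = \left(2 i - 2060\right) \left(-392 - 1777\right) = \left(-2060 + 2 i\right) \left(-2169\right) = 4468140 - 4338 i$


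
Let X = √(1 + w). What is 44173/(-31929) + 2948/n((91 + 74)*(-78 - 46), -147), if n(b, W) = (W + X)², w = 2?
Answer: -172097593003/138009920243 + 72226*√3/38901603 ≈ -1.2438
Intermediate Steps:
X = √3 (X = √(1 + 2) = √3 ≈ 1.7320)
n(b, W) = (W + √3)²
44173/(-31929) + 2948/n((91 + 74)*(-78 - 46), -147) = 44173/(-31929) + 2948/((-147 + √3)²) = 44173*(-1/31929) + 2948/(-147 + √3)² = -44173/31929 + 2948/(-147 + √3)²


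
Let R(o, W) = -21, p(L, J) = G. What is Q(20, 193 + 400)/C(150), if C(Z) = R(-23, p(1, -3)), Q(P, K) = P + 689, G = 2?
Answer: -709/21 ≈ -33.762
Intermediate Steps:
p(L, J) = 2
Q(P, K) = 689 + P
C(Z) = -21
Q(20, 193 + 400)/C(150) = (689 + 20)/(-21) = 709*(-1/21) = -709/21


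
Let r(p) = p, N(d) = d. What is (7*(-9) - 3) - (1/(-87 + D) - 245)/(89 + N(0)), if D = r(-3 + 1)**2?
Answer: -467206/7387 ≈ -63.247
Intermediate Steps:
D = 4 (D = (-3 + 1)**2 = (-2)**2 = 4)
(7*(-9) - 3) - (1/(-87 + D) - 245)/(89 + N(0)) = (7*(-9) - 3) - (1/(-87 + 4) - 245)/(89 + 0) = (-63 - 3) - (1/(-83) - 245)/89 = -66 - (-1/83 - 245)/89 = -66 - (-20336)/(83*89) = -66 - 1*(-20336/7387) = -66 + 20336/7387 = -467206/7387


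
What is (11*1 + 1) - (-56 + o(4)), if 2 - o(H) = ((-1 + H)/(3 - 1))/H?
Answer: 531/8 ≈ 66.375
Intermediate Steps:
o(H) = 2 - (-1/2 + H/2)/H (o(H) = 2 - (-1 + H)/(3 - 1)/H = 2 - (-1 + H)/2/H = 2 - (-1 + H)*(1/2)/H = 2 - (-1/2 + H/2)/H)
(11*1 + 1) - (-56 + o(4)) = (11*1 + 1) - (-56 + (1/2)*(1 + 3*4)/4) = (11 + 1) - (-56 + (1/2)*(1/4)*(1 + 12)) = 12 - (-56 + (1/2)*(1/4)*13) = 12 - (-56 + 13/8) = 12 - 1*(-435/8) = 12 + 435/8 = 531/8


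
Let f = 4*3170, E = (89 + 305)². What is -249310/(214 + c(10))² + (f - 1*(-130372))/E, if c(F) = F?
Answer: -3940513751/973640192 ≈ -4.0472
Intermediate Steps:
E = 155236 (E = 394² = 155236)
f = 12680
-249310/(214 + c(10))² + (f - 1*(-130372))/E = -249310/(214 + 10)² + (12680 - 1*(-130372))/155236 = -249310/(224²) + (12680 + 130372)*(1/155236) = -249310/50176 + 143052*(1/155236) = -249310*1/50176 + 35763/38809 = -124655/25088 + 35763/38809 = -3940513751/973640192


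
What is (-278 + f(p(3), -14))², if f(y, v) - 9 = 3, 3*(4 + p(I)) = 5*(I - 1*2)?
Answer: 70756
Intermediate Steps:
p(I) = -22/3 + 5*I/3 (p(I) = -4 + (5*(I - 1*2))/3 = -4 + (5*(I - 2))/3 = -4 + (5*(-2 + I))/3 = -4 + (-10 + 5*I)/3 = -4 + (-10/3 + 5*I/3) = -22/3 + 5*I/3)
f(y, v) = 12 (f(y, v) = 9 + 3 = 12)
(-278 + f(p(3), -14))² = (-278 + 12)² = (-266)² = 70756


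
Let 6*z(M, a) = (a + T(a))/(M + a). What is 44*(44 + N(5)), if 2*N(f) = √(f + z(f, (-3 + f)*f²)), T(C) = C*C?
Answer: 1936 + 4*√385 ≈ 2014.5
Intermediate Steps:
T(C) = C²
z(M, a) = (a + a²)/(6*(M + a)) (z(M, a) = ((a + a²)/(M + a))/6 = (a + a²)/(6*(M + a)))
N(f) = √(f + f²*(1 + f²*(-3 + f))*(-3 + f)/(6*(f + f²*(-3 + f))))/2 (N(f) = √(f + ((-3 + f)*f²)*(1 + (-3 + f)*f²)/(6*(f + (-3 + f)*f²)))/2 = √(f + (f²*(-3 + f))*(1 + f²*(-3 + f))/(6*(f + f²*(-3 + f))))/2 = √(f + f²*(1 + f²*(-3 + f))*(-3 + f)/(6*(f + f²*(-3 + f))))/2)
44*(44 + N(5)) = 44*(44 + √6*√(5*(3 + 5 + 5²*(-3 + 5)² + 6*5*(-3 + 5))/(1 + 5*(-3 + 5)))/12) = 44*(44 + √6*√(5*(3 + 5 + 25*2² + 6*5*2)/(1 + 5*2))/12) = 44*(44 + √6*√(5*(3 + 5 + 25*4 + 60)/(1 + 10))/12) = 44*(44 + √6*√(5*(3 + 5 + 100 + 60)/11)/12) = 44*(44 + √6*√(5*(1/11)*168)/12) = 44*(44 + √6*√(840/11)/12) = 44*(44 + √6*(2*√2310/11)/12) = 44*(44 + √385/11) = 1936 + 4*√385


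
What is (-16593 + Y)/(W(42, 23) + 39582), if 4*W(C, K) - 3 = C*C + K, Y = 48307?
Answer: 63428/80059 ≈ 0.79227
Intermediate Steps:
W(C, K) = ¾ + K/4 + C²/4 (W(C, K) = ¾ + (C*C + K)/4 = ¾ + (C² + K)/4 = ¾ + (K + C²)/4 = ¾ + (K/4 + C²/4) = ¾ + K/4 + C²/4)
(-16593 + Y)/(W(42, 23) + 39582) = (-16593 + 48307)/((¾ + (¼)*23 + (¼)*42²) + 39582) = 31714/((¾ + 23/4 + (¼)*1764) + 39582) = 31714/((¾ + 23/4 + 441) + 39582) = 31714/(895/2 + 39582) = 31714/(80059/2) = 31714*(2/80059) = 63428/80059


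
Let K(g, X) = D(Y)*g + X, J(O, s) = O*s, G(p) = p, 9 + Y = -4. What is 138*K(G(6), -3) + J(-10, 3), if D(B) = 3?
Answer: 2040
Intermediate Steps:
Y = -13 (Y = -9 - 4 = -13)
K(g, X) = X + 3*g (K(g, X) = 3*g + X = X + 3*g)
138*K(G(6), -3) + J(-10, 3) = 138*(-3 + 3*6) - 10*3 = 138*(-3 + 18) - 30 = 138*15 - 30 = 2070 - 30 = 2040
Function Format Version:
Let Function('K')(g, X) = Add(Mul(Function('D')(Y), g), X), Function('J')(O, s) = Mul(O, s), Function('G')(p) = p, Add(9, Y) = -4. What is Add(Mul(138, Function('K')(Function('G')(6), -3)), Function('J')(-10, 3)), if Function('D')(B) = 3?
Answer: 2040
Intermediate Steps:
Y = -13 (Y = Add(-9, -4) = -13)
Function('K')(g, X) = Add(X, Mul(3, g)) (Function('K')(g, X) = Add(Mul(3, g), X) = Add(X, Mul(3, g)))
Add(Mul(138, Function('K')(Function('G')(6), -3)), Function('J')(-10, 3)) = Add(Mul(138, Add(-3, Mul(3, 6))), Mul(-10, 3)) = Add(Mul(138, Add(-3, 18)), -30) = Add(Mul(138, 15), -30) = Add(2070, -30) = 2040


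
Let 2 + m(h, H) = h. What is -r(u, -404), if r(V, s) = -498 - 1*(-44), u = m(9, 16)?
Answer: 454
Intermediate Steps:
m(h, H) = -2 + h
u = 7 (u = -2 + 9 = 7)
r(V, s) = -454 (r(V, s) = -498 + 44 = -454)
-r(u, -404) = -1*(-454) = 454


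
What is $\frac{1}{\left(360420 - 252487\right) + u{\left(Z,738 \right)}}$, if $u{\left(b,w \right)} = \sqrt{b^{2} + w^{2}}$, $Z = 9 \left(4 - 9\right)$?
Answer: $\frac{6349}{685234460} - \frac{9 \sqrt{6749}}{11648985820} \approx 9.202 \cdot 10^{-6}$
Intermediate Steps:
$Z = -45$ ($Z = 9 \left(-5\right) = -45$)
$\frac{1}{\left(360420 - 252487\right) + u{\left(Z,738 \right)}} = \frac{1}{\left(360420 - 252487\right) + \sqrt{\left(-45\right)^{2} + 738^{2}}} = \frac{1}{\left(360420 - 252487\right) + \sqrt{2025 + 544644}} = \frac{1}{107933 + \sqrt{546669}} = \frac{1}{107933 + 9 \sqrt{6749}}$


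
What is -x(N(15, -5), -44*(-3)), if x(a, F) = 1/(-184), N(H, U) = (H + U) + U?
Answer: 1/184 ≈ 0.0054348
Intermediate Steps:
N(H, U) = H + 2*U
x(a, F) = -1/184
-x(N(15, -5), -44*(-3)) = -1*(-1/184) = 1/184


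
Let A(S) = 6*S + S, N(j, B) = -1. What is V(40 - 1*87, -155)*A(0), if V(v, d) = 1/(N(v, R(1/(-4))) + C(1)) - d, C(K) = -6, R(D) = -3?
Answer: 0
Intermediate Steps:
V(v, d) = -⅐ - d (V(v, d) = 1/(-1 - 6) - d = 1/(-7) - d = -⅐ - d)
A(S) = 7*S
V(40 - 1*87, -155)*A(0) = (-⅐ - 1*(-155))*(7*0) = (-⅐ + 155)*0 = (1084/7)*0 = 0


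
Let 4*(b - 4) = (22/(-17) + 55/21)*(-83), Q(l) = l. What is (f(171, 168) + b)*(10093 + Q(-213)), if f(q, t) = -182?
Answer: -724804210/357 ≈ -2.0303e+6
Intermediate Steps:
b = -33547/1428 (b = 4 + ((22/(-17) + 55/21)*(-83))/4 = 4 + ((22*(-1/17) + 55*(1/21))*(-83))/4 = 4 + ((-22/17 + 55/21)*(-83))/4 = 4 + ((473/357)*(-83))/4 = 4 + (¼)*(-39259/357) = 4 - 39259/1428 = -33547/1428 ≈ -23.492)
(f(171, 168) + b)*(10093 + Q(-213)) = (-182 - 33547/1428)*(10093 - 213) = -293443/1428*9880 = -724804210/357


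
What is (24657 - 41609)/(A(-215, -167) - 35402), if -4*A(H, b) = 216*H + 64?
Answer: 2119/2976 ≈ 0.71203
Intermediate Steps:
A(H, b) = -16 - 54*H (A(H, b) = -(216*H + 64)/4 = -(64 + 216*H)/4 = -16 - 54*H)
(24657 - 41609)/(A(-215, -167) - 35402) = (24657 - 41609)/((-16 - 54*(-215)) - 35402) = -16952/((-16 + 11610) - 35402) = -16952/(11594 - 35402) = -16952/(-23808) = -16952*(-1/23808) = 2119/2976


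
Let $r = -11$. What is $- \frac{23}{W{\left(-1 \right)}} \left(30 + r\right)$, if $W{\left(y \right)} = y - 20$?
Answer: $\frac{437}{21} \approx 20.81$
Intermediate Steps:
$W{\left(y \right)} = -20 + y$ ($W{\left(y \right)} = y - 20 = -20 + y$)
$- \frac{23}{W{\left(-1 \right)}} \left(30 + r\right) = - \frac{23}{-20 - 1} \left(30 - 11\right) = - \frac{23}{-21} \cdot 19 = \left(-23\right) \left(- \frac{1}{21}\right) 19 = \frac{23}{21} \cdot 19 = \frac{437}{21}$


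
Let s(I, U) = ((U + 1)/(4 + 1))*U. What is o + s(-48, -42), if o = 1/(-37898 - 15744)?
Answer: 92371519/268210 ≈ 344.40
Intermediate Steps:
o = -1/53642 (o = 1/(-53642) = -1/53642 ≈ -1.8642e-5)
s(I, U) = U*(⅕ + U/5) (s(I, U) = ((1 + U)/5)*U = ((1 + U)*(⅕))*U = (⅕ + U/5)*U = U*(⅕ + U/5))
o + s(-48, -42) = -1/53642 + (⅕)*(-42)*(1 - 42) = -1/53642 + (⅕)*(-42)*(-41) = -1/53642 + 1722/5 = 92371519/268210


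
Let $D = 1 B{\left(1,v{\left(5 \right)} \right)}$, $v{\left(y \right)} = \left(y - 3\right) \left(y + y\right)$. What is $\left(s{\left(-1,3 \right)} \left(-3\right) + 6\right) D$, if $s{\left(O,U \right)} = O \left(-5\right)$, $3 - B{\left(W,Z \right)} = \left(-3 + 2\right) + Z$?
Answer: $144$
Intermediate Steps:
$v{\left(y \right)} = 2 y \left(-3 + y\right)$ ($v{\left(y \right)} = \left(-3 + y\right) 2 y = 2 y \left(-3 + y\right)$)
$B{\left(W,Z \right)} = 4 - Z$ ($B{\left(W,Z \right)} = 3 - \left(\left(-3 + 2\right) + Z\right) = 3 - \left(-1 + Z\right) = 4 - Z$)
$s{\left(O,U \right)} = - 5 O$
$D = -16$ ($D = 1 \left(4 - 2 \cdot 5 \left(-3 + 5\right)\right) = 1 \left(4 - 2 \cdot 5 \cdot 2\right) = 1 \left(4 - 20\right) = 1 \left(-16\right) = -16$)
$\left(s{\left(-1,3 \right)} \left(-3\right) + 6\right) D = \left(\left(-5\right) \left(-1\right) \left(-3\right) + 6\right) \left(-16\right) = \left(5 \left(-3\right) + 6\right) \left(-16\right) = \left(-15 + 6\right) \left(-16\right) = \left(-9\right) \left(-16\right) = 144$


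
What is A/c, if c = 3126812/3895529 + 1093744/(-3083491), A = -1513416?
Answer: -1514907800855299202/448398765843 ≈ -3.3785e+6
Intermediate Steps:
c = 5380785190116/12011828611739 (c = 3126812*(1/3895529) + 1093744*(-1/3083491) = 3126812/3895529 - 1093744/3083491 = 5380785190116/12011828611739 ≈ 0.44796)
A/c = -1513416/5380785190116/12011828611739 = -1513416*12011828611739/5380785190116 = -1514907800855299202/448398765843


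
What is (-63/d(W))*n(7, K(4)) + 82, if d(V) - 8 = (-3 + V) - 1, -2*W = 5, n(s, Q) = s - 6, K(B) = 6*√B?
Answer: 40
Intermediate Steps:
n(s, Q) = -6 + s
W = -5/2 (W = -½*5 = -5/2 ≈ -2.5000)
d(V) = 4 + V (d(V) = 8 + ((-3 + V) - 1) = 8 + (-4 + V) = 4 + V)
(-63/d(W))*n(7, K(4)) + 82 = (-63/(4 - 5/2))*(-6 + 7) + 82 = -63/3/2*1 + 82 = -63*⅔*1 + 82 = -42*1 + 82 = -42 + 82 = 40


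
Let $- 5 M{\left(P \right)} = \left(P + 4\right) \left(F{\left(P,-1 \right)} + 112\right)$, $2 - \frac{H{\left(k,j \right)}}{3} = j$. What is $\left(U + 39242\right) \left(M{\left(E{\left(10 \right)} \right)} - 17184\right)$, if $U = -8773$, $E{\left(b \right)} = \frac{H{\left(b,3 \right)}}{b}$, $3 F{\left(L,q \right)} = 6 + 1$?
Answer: $- \frac{78923576479}{150} \approx -5.2616 \cdot 10^{8}$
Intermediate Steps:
$H{\left(k,j \right)} = 6 - 3 j$
$F{\left(L,q \right)} = \frac{7}{3}$ ($F{\left(L,q \right)} = \frac{6 + 1}{3} = \frac{1}{3} \cdot 7 = \frac{7}{3}$)
$E{\left(b \right)} = - \frac{3}{b}$ ($E{\left(b \right)} = \frac{6 - 9}{b} = - \frac{3}{b}$)
$M{\left(P \right)} = - \frac{1372}{15} - \frac{343 P}{15}$ ($M{\left(P \right)} = - \frac{\left(P + 4\right) \left(\frac{7}{3} + 112\right)}{5} = - \frac{\left(4 + P\right) \frac{343}{3}}{5} = - \frac{\frac{1372}{3} + \frac{343 P}{3}}{5} = - \frac{1372}{15} - \frac{343 P}{15}$)
$\left(U + 39242\right) \left(M{\left(E{\left(10 \right)} \right)} - 17184\right) = \left(-8773 + 39242\right) \left(\left(- \frac{1372}{15} - \frac{343 \left(- \frac{3}{10}\right)}{15}\right) - 17184\right) = 30469 \left(\left(- \frac{1372}{15} - \frac{343 \left(\left(-3\right) \frac{1}{10}\right)}{15}\right) - 17184\right) = 30469 \left(\left(- \frac{1372}{15} - - \frac{343}{50}\right) - 17184\right) = 30469 \left(\left(- \frac{1372}{15} + \frac{343}{50}\right) - 17184\right) = 30469 \left(- \frac{12691}{150} - 17184\right) = 30469 \left(- \frac{2590291}{150}\right) = - \frac{78923576479}{150}$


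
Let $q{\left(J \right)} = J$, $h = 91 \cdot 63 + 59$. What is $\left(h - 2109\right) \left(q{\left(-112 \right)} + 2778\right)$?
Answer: $9818878$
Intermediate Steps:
$h = 5792$ ($h = 5733 + 59 = 5792$)
$\left(h - 2109\right) \left(q{\left(-112 \right)} + 2778\right) = \left(5792 - 2109\right) \left(-112 + 2778\right) = 3683 \cdot 2666 = 9818878$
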